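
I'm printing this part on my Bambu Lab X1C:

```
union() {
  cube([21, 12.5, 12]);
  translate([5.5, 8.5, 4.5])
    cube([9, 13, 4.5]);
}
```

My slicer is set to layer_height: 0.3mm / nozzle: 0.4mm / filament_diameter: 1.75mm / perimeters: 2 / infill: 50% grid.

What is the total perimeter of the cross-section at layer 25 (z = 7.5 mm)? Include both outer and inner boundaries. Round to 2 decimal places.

At z = 7.5 mm: the cube (footprint 21×12.5) is included at this height (perimeter 67.00 mm); the cube at (5.5, 8.5) (footprint 9×13) is included at this height (perimeter 44.00 mm); Taking the union: the regions partially overlap (shared area 36.00 mm²), so the edge portions inside another operand are dropped and the merged outline is re-measured after clipping — boundary = 85.00 mm. Overall, the cross-section is a single solid region. Total boundary length (outer) = 85.00 mm.

85.00 mm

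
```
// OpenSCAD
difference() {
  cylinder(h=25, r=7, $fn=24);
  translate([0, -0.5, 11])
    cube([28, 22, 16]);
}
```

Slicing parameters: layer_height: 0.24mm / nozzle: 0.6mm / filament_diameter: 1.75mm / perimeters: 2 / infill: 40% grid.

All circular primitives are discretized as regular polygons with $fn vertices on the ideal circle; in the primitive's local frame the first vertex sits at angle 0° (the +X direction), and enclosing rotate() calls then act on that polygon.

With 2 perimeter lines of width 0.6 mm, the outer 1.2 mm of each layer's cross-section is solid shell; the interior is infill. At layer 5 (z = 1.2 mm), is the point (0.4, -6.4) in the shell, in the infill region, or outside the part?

shell

At z = 1.2 mm: the cylinder: section is a regular 24-gon, circumradius r=7; the cube at (0, -0.5) does not reach this height (z outside [11, 27]); After the difference (first − rest): none of the subtracted shapes is present at this height, so the r=7 cylinder is unchanged — 1 connected region. Overall, the cross-section is a single solid region. The nearest boundary edge runs (-0.00, -7.00)→(1.81, -6.76); distance from the point to it = 0.54 mm. The point is inside the cross-section, 0.54 mm from the nearest boundary — within the 1.2 mm shell band (2 × 0.6).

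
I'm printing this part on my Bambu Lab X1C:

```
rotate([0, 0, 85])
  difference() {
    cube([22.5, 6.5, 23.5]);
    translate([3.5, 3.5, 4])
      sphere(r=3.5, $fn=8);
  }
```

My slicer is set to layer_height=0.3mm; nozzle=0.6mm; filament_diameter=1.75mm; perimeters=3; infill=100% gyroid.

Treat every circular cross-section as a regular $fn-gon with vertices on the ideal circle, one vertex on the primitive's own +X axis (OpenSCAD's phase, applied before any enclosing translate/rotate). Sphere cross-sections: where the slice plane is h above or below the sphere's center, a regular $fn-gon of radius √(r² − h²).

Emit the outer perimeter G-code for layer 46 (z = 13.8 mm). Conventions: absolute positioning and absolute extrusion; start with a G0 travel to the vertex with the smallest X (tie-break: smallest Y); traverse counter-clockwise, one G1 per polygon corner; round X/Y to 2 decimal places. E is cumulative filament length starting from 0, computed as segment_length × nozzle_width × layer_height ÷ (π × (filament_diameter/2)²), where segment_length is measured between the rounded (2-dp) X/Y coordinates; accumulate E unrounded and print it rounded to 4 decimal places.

G0 X-6.48 Y0.57 Z13.80
G1 X0.00 Y0.00 E0.4868
G1 X1.96 Y22.41 E2.1703
G1 X-4.51 Y22.98 E2.6563
G1 X-6.48 Y0.57 E4.3399

At z = 13.8 mm: the 22.5×6.5 cube contributes its full rectangle; the sphere at (3.5, 3.5) does not reach this height (|z−center|=9.800 > r=3.5); After the difference (first − rest): none of the subtracted shapes is present at this height, so the 22.5×6.5 cube is unchanged — 1 connected region; (rotated 85° about Z; rotation is an isometry so areas/perimeters/island counts are preserved). The outline is a single polygon with 4 vertices. Extrusion per mm of travel: 0.6 × 0.3 / (π × 0.875²) = 0.074835. Accumulating E over each segment gives final E = 4.3399.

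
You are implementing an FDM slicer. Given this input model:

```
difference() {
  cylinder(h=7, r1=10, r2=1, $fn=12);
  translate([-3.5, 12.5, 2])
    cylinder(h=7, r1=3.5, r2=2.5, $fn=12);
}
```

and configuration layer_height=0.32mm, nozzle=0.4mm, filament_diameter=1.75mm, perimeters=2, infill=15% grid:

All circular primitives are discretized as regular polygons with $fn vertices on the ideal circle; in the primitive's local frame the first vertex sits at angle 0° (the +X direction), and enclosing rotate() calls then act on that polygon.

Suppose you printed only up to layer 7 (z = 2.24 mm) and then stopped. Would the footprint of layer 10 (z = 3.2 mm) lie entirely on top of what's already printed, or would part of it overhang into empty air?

Compare the two slices. At z = 2.24: the cone: at t=0.320 of its height the radius interpolates to r₁+(r₂−r₁)t = 7.120, giving a regular 12-gon of that circumradius (area = (12/2)·7.120²·sin(360°/12) = 152.08 mm²); the cone at (-3.5, 12.5): at t=0.034 of its height the radius interpolates to r₁+(r₂−r₁)t = 3.466, giving a regular 12-gon of that circumradius (area = (12/2)·3.466²·sin(360°/12) = 36.03 mm²); After the difference (first − rest): starting from the cone (152.08 mm²), the cone at (-3.5, 12.5) misses the remaining region (no effect) — area = 152.08 mm². At z = 3.2: the cone (r1=10→r2=1) has section circumradius 5.886 here — a regular 12-gon (area = (12/2)·5.886²·sin(360°/12) = 103.92 mm²); the cone at (-3.5, 12.5): at t=0.171 of its height the radius interpolates to r₁+(r₂−r₁)t = 3.329, giving a regular 12-gon of that circumradius (area = (12/2)·3.329²·sin(360°/12) = 33.24 mm²); Subtracting the remaining from the first: starting from the cone (103.92 mm²), the cone at (-3.5, 12.5) misses the remaining region (no effect) — area = 103.92 mm². Checking containment: the cross-section at z = 3.2 is a subset of the cross-section at z = 2.24.

entirely on top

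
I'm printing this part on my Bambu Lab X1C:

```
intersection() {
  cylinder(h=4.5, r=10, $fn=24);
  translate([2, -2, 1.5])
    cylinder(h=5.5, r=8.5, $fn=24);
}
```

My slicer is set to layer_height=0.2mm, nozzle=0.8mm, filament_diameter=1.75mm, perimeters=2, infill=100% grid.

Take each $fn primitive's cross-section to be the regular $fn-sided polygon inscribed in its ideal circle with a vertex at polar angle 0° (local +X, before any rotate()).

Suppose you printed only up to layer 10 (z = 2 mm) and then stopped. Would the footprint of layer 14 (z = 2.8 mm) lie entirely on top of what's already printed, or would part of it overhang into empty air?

Compare the two slices. At z = 2: the r=10 cylinder contributes a regular 24-gon of circumradius 10 (area = (24/2)·10.000²·sin(360°/24) = 310.58 mm²); the r=8.5 cylinder at (2, -2) contributes a regular 24-gon of circumradius 8.5 (area = (24/2)·8.500²·sin(360°/24) = 224.40 mm²); After intersecting: the r=8.5 cylinder at (2, -2) partially overlaps the r=10 cylinder; clipping to the common part keeps 208.18 mm² — area = 208.18 mm². At z = 2.8: the r=10 cylinder contributes a regular 24-gon of circumradius 10 (area = (24/2)·10.000²·sin(360°/24) = 310.58 mm²); the r=8.5 cylinder at (2, -2) contributes a regular 24-gon of circumradius 8.5 (area = (24/2)·8.500²·sin(360°/24) = 224.40 mm²); After intersecting: the r=8.5 cylinder at (2, -2) partially overlaps the r=10 cylinder; clipping to the common part keeps 208.18 mm² — area = 208.18 mm². Checking containment: the cross-section at z = 2.8 is a subset of the cross-section at z = 2.

entirely on top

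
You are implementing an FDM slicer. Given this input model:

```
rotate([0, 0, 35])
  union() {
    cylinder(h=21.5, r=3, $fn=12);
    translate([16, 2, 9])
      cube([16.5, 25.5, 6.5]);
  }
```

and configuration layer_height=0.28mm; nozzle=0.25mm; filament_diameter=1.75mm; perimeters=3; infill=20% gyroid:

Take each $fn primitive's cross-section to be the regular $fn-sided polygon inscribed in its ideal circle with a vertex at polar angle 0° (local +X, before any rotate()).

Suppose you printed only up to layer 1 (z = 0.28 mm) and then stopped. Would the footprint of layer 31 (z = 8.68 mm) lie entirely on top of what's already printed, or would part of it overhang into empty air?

Compare the two slices. At z = 0.28: the r=3 cylinder gives a regular 12-gon of circumradius 3 (constant along its height) (area = (12/2)·3.000²·sin(360°/12) = 27.00 mm²); the cube at (16, 2) is absent (z outside [9, 15.5]); Taking the union: only the r=3 cylinder is present, so the union is just that shape — area = 27.00 mm²; (rotated 35° about Z; rotation is an isometry so areas/perimeters/island counts are preserved). At z = 8.68: the cylinder: section is a regular 12-gon, circumradius r=3 (area = (12/2)·3.000²·sin(360°/12) = 27.00 mm²); the cube at (16, 2) does not reach this height (z outside [9, 15.5]); Merging all regions: only the r=3 cylinder is present, so the union is just that shape — area = 27.00 mm²; (rotated 35° about Z; rotation is an isometry so areas/perimeters/island counts are preserved). Checking containment: the cross-section at z = 8.68 is a subset of the cross-section at z = 0.28.

entirely on top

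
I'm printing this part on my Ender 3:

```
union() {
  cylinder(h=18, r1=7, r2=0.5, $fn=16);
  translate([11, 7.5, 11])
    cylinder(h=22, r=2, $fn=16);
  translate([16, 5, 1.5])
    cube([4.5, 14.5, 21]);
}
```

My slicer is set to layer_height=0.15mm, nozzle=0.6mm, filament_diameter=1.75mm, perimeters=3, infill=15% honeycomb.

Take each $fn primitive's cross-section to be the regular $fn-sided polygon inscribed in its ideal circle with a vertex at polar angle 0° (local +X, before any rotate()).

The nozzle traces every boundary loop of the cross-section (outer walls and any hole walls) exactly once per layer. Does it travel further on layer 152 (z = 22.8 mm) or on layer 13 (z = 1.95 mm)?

Layer 152 (z = 22.8): the cone is not intersected at this z (z outside [0, 18]); the r=2 cylinder at (11, 7.5) gives a regular 16-gon of circumradius 2 (constant along its height) (perimeter = 2·16·2.000·sin(180°/16) = 12.49 mm); the cube at (16, 5) does not reach this height (z outside [1.5, 22.5]); Merging all regions: only the r=2 cylinder at (11, 7.5) is present, so the union is just that shape — boundary = 12.49 mm. So its perimeter = 12.49 mm. Layer 13 (z = 1.95): the cone: at t=0.108 of its height the radius interpolates to r₁+(r₂−r₁)t = 6.296, giving a regular 16-gon of that circumradius (perimeter = 2·16·6.296·sin(180°/16) = 39.30 mm); the cylinder at (11, 7.5) is not intersected at this z (z outside [11, 33]); the cube at (16, 5) is present — its section is the full 4.5×14.5 rectangle (perimeter 38.00 mm); Combining (union): the 2 present regions are separate (no shared area or edge), so areas and boundary lengths simply add and each stays a separate island — boundary = 77.30 mm. So its perimeter = 77.30 mm. Layer 13 is larger (77.30 vs 12.49 mm).

layer 13 (z = 1.95 mm)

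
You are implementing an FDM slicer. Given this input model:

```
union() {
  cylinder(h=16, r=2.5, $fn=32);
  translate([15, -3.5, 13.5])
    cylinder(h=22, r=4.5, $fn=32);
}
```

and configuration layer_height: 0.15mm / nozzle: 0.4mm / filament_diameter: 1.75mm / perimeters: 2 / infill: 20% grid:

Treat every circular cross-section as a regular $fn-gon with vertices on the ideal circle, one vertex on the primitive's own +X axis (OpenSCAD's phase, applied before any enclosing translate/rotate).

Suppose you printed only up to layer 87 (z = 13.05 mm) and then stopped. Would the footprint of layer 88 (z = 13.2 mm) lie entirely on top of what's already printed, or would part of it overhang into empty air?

Compare the two slices. At z = 13.05: the cylinder: section is a regular 32-gon, circumradius r=2.5 (area = (32/2)·2.500²·sin(360°/32) = 19.51 mm²); the cylinder at (15, -3.5) does not reach this height (z outside [13.5, 35.5]); Merging all regions: only the r=2.5 cylinder is present, so the union is just that shape — area = 19.51 mm². At z = 13.2: the r=2.5 cylinder contributes a regular 32-gon of circumradius 2.5 (area = (32/2)·2.500²·sin(360°/32) = 19.51 mm²); the cylinder at (15, -3.5) is not intersected at this z (z outside [13.5, 35.5]); Combining (union): only the r=2.5 cylinder is present, so the union is just that shape — area = 19.51 mm². Checking containment: the cross-section at z = 13.2 is a subset of the cross-section at z = 13.05.

entirely on top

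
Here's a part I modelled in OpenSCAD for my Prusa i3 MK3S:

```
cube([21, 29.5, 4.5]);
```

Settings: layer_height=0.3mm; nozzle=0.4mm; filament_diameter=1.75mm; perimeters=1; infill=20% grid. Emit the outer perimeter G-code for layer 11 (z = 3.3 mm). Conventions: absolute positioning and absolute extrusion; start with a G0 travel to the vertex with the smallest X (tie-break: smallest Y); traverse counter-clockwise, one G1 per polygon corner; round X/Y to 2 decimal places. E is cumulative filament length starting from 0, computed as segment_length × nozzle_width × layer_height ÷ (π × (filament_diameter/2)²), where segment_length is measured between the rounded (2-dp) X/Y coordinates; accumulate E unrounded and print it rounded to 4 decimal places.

G0 X0.00 Y0.00 Z3.30
G1 X21.00 Y0.00 E1.0477
G1 X21.00 Y29.50 E2.5195
G1 X0.00 Y29.50 E3.5671
G1 X0.00 Y0.00 E5.0389

At z = 3.3 mm: the cube is present — its section is the full 21×29.5 rectangle. The outline is a single polygon with 4 vertices. Extrusion per mm of travel: 0.4 × 0.3 / (π × 0.875²) = 0.049890. Accumulating E over each segment gives final E = 5.0389.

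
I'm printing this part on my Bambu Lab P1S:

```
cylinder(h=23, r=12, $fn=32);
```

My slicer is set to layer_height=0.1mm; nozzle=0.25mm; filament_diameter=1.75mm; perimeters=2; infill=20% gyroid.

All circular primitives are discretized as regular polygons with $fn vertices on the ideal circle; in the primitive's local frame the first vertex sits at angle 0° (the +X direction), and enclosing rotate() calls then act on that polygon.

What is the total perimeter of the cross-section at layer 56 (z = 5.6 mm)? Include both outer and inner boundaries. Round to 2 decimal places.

At z = 5.6 mm: the r=12 cylinder gives a regular 32-gon of circumradius 12 (constant along its height) (perimeter = 2·32·12.000·sin(180°/32) = 75.28 mm). Overall, the cross-section is a single solid region. Total boundary length (outer) = 75.28 mm.

75.28 mm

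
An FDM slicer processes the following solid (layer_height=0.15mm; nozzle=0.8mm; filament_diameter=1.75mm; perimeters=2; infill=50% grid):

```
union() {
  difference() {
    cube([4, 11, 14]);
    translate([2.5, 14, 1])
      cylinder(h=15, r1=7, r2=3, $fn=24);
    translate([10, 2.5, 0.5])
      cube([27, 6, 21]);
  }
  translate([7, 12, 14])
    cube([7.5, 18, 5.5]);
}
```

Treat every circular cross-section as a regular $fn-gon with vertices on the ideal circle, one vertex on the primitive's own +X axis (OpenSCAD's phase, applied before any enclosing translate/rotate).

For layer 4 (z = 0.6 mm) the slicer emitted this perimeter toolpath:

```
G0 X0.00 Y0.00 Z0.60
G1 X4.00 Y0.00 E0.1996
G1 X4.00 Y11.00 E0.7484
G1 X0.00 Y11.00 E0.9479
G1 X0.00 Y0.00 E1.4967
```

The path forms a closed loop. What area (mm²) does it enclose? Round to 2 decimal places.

Apply the shoelace formula to the sequence of (X, Y) vertices; enclosed area = 44.00 mm².

44.00 mm²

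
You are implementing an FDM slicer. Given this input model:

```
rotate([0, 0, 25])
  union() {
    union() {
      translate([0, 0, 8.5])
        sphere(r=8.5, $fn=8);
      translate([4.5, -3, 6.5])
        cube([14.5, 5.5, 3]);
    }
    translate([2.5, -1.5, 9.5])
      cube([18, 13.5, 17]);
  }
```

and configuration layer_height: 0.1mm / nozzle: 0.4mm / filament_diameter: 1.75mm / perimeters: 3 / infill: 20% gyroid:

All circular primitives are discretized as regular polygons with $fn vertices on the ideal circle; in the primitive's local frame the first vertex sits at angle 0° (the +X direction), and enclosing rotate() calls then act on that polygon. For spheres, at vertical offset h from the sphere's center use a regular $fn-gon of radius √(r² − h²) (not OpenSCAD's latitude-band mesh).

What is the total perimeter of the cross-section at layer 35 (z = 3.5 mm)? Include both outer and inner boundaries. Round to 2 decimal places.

42.09 mm

At z = 3.5 mm: the r=8.5 sphere slices to a regular 8-gon of circumradius 6.874 (√(r²−h²) with h=5 from center) (perimeter = 2·8·6.874·sin(180°/8) = 42.09 mm); the cube at (4.5, -3) is not intersected at this z (z outside [6.5, 9.5]); Combining (union): only the r=8.5 sphere is present, so the union is just that shape — boundary = 42.09 mm; the cube at (2.5, -1.5) is absent (z outside [9.5, 26.5]); Merging all regions: only the result so far is present, so the union is just that shape — boundary = 42.09 mm; (rotated 25° about Z; rotation is an isometry so areas/perimeters/island counts are preserved). Overall, the cross-section is a single solid region. Total boundary length (outer) = 42.09 mm.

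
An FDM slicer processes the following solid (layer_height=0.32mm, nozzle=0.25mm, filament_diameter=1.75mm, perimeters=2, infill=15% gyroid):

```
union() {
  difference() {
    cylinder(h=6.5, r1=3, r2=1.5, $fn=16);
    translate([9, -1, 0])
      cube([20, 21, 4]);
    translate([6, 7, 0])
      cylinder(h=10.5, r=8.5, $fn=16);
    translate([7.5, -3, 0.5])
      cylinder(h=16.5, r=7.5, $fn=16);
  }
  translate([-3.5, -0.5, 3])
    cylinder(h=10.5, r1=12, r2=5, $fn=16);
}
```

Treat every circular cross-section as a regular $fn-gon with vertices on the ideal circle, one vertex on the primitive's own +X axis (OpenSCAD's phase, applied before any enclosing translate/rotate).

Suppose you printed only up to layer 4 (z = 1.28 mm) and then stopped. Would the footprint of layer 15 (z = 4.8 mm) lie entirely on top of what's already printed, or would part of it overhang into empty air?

Compare the two slices. At z = 1.28: the cone (r1=3→r2=1.5) has section circumradius 2.705 here — a regular 16-gon (area = (16/2)·2.705²·sin(360°/16) = 22.39 mm²); the cube at (9, -1) is present — its section is the full 20×21 rectangle (area 420.00 mm²); the cylinder at (6, 7): section is a regular 16-gon, circumradius r=8.5 (area = (16/2)·8.500²·sin(360°/16) = 221.19 mm²); the cylinder at (7.5, -3): section is a regular 16-gon, circumradius r=7.5 (area = (16/2)·7.500²·sin(360°/16) = 172.21 mm²); Taking the first minus the rest: starting from the cone (22.39 mm²), the 20×21 cube at (9, -1) misses the remaining region (no effect); the r=8.5 cylinder at (6, 7) partially overlaps it — only the 6.21 mm² overlap (of its 221.19 mm²) is removed, clipping the outline; the r=7.5 cylinder at (7.5, -3) partially overlaps it — only the 4.41 mm² overlap (of its 172.21 mm²) is removed, clipping the outline — area = 11.77 mm²; the cone at (-3.5, -0.5) is not intersected at this z (z outside [3, 13.5]); Taking the union: only that combined region is present, so the union is just that shape — area = 11.77 mm². At z = 4.8: the cone contributes a regular 16-gon of circumradius 1.892 (interpolated between r1=3 and r2=1.5 at t=0.738) (area = (16/2)·1.892²·sin(360°/16) = 10.96 mm²); the cube at (9, -1) is absent (z outside [0, 4]); the cylinder at (6, 7): section is a regular 16-gon, circumradius r=8.5 (area = (16/2)·8.500²·sin(360°/16) = 221.19 mm²); the r=7.5 cylinder at (7.5, -3) gives a regular 16-gon of circumradius 7.5 (constant along its height) (area = (16/2)·7.500²·sin(360°/16) = 172.21 mm²); After the difference (first − rest): starting from the cone (10.96 mm²), the r=8.5 cylinder at (6, 7) partially overlaps it — only the 2.32 mm² overlap (of its 221.19 mm²) is removed, clipping the outline; the r=7.5 cylinder at (7.5, -3) partially overlaps it — only the 2.07 mm² overlap (of its 172.21 mm²) is removed, clipping the outline — area = 6.57 mm²; the cone at (-3.5, -0.5): at t=0.171 of its height the radius interpolates to r₁+(r₂−r₁)t = 10.800, giving a regular 16-gon of that circumradius (area = (16/2)·10.800²·sin(360°/16) = 357.09 mm²); Combining (union): that combined region lies entirely inside the cone at (-3.5, -0.5), so the union is just the cone at (-3.5, -0.5) — area = 357.09 mm². Checking containment: at z = 4.8 the cross-section extends beyond the z = 1.28 cross-section by about 345.32 mm².

part overhangs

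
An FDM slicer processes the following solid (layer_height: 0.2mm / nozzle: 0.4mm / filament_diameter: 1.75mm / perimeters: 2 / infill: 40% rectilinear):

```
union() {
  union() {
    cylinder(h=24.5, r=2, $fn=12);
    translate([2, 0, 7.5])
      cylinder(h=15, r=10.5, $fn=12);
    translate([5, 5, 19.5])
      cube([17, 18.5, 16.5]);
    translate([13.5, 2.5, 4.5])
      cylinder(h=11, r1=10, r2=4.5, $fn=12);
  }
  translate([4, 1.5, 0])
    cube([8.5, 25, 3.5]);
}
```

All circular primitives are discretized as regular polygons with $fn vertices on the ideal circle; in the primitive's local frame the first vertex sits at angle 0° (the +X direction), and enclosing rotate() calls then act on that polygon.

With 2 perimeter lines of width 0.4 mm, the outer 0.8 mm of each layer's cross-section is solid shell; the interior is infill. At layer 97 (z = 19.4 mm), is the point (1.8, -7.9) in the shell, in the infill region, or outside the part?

infill

At z = 19.4 mm: the r=2 cylinder gives a regular 12-gon of circumradius 2 (constant along its height); the cylinder at (2, 0): section is a regular 12-gon, circumradius r=10.5; the cube at (5, 5) is not intersected at this z (z outside [19.5, 36]); the cone at (13.5, 2.5) does not reach this height (z outside [4.5, 15.5]); Taking the union: the r=2 cylinder lies entirely inside the r=10.5 cylinder at (2, 0), so the union is just the r=10.5 cylinder at (2, 0) — 1 connected region; the cube at (4, 1.5) does not reach this height (z outside [0, 3.5]); Merging all regions: only that combined region is present, so the union is just that shape — 1 connected region. Overall, the cross-section is a single solid region. The nearest boundary edge runs (2.00, -10.50)→(-3.25, -9.09); distance from the point to it = 2.46 mm. The point is inside the cross-section and 2.46 mm from the nearest boundary — more than the 0.8 mm shell width (2 × 0.4), so it's in the infill interior.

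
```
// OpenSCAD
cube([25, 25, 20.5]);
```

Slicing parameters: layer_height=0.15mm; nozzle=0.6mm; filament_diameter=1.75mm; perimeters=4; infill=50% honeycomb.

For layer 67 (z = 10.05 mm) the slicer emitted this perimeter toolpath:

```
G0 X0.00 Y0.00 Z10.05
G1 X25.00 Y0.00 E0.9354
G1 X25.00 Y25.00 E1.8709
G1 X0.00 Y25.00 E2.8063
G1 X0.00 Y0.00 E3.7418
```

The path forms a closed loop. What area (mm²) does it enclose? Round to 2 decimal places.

625.00 mm²

Apply the shoelace formula to the sequence of (X, Y) vertices; enclosed area = 625.00 mm².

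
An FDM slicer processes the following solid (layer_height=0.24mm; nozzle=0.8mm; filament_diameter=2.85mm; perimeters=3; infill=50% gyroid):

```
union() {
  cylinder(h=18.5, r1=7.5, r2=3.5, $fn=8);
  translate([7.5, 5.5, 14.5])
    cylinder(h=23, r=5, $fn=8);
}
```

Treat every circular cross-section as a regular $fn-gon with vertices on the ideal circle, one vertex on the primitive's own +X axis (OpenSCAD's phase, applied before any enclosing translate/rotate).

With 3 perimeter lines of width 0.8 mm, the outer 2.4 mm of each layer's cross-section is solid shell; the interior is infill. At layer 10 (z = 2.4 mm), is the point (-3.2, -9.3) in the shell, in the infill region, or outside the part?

outside

At z = 2.4 mm: the cone: at t=0.130 of its height the radius interpolates to r₁+(r₂−r₁)t = 6.981, giving a regular 8-gon of that circumradius; the cylinder at (7.5, 5.5) does not reach this height (z outside [14.5, 37.5]); Merging all regions: only the cone is present, so the union is just that shape — 1 connected region. Overall, the cross-section is a single solid region. The nearest boundary edge runs (-4.94, -4.94)→(-0.00, -6.98); distance from the point to it = 3.37 mm. The point is not inside any of the regions above, so it lies outside the cross-section (3.37 mm from the nearest boundary).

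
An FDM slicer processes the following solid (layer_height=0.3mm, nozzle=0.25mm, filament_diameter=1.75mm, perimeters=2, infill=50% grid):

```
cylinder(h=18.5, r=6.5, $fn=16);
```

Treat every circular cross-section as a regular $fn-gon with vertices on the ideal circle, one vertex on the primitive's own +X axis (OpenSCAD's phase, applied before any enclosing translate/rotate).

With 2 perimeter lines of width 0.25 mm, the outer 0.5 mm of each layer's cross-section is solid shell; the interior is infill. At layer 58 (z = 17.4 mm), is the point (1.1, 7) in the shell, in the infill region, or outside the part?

outside

At z = 17.4 mm: the r=6.5 cylinder gives a regular 16-gon of circumradius 6.5 (constant along its height). Overall, the cross-section is a single solid region. The nearest boundary edge runs (2.49, 6.01)→(0.00, 6.50); distance from the point to it = 0.70 mm. The point is not inside any of the regions above, so it lies outside the cross-section (0.70 mm from the nearest boundary).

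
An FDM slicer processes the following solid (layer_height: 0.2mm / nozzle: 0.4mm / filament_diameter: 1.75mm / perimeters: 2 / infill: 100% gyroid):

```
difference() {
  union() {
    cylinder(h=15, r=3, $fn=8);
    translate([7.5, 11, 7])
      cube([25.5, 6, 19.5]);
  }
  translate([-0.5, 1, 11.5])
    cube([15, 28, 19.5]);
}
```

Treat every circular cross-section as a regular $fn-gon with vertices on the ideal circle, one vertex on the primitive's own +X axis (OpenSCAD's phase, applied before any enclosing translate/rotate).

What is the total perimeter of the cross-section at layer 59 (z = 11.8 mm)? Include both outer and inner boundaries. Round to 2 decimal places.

68.20 mm

At z = 11.8 mm: the r=3 cylinder gives a regular 8-gon of circumradius 3 (constant along its height) (perimeter = 2·8·3.000·sin(180°/8) = 18.37 mm); the cube at (7.5, 11) (footprint 25.5×6) is included at this height (perimeter 63.00 mm); Taking the union: the 2 present regions are separate (no shared area or edge), so areas and boundary lengths simply add and each stays a separate island — boundary = 81.37 mm; the 15×28 cube at (-0.5, 1) contributes its full rectangle (perimeter 86.00 mm); After the difference (first − rest): starting from that combined region, the 15×28 cube at (-0.5, 1) partially overlaps it — only the 46.52 mm² overlap (of its 420.00 mm²) is removed, clipping the outline — boundary = 68.20 mm. Overall, the cross-section has 2 separate islands. Total boundary length (outer) = 68.20 mm.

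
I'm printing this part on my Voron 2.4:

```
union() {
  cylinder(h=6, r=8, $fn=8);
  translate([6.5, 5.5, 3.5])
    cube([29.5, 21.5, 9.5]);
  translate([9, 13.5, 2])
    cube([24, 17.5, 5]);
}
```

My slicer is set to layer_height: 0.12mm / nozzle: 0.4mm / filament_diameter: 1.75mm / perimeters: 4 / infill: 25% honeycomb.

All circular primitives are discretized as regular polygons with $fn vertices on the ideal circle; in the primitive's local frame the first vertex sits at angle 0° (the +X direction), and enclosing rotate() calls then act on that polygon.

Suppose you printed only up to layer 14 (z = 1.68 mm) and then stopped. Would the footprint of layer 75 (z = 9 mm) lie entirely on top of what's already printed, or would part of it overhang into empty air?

part overhangs

Compare the two slices. At z = 1.68: the r=8 cylinder gives a regular 8-gon of circumradius 8 (constant along its height) (area = (8/2)·8.000²·sin(360°/8) = 181.02 mm²); the cube at (6.5, 5.5) is not intersected at this z (z outside [3.5, 13]); the cube at (9, 13.5) is absent (z outside [2, 7]); Taking the union: only the r=8 cylinder is present, so the union is just that shape — area = 181.02 mm². At z = 9: the cylinder is not intersected at this z (z outside [0, 6]); the 29.5×21.5 cube at (6.5, 5.5) contributes its full rectangle (area 634.25 mm²); the cube at (9, 13.5) is absent (z outside [2, 7]); Merging all regions: only the 29.5×21.5 cube at (6.5, 5.5) is present, so the union is just that shape — area = 634.25 mm². Checking containment: at z = 9 the cross-section extends beyond the z = 1.68 cross-section by about 634.25 mm².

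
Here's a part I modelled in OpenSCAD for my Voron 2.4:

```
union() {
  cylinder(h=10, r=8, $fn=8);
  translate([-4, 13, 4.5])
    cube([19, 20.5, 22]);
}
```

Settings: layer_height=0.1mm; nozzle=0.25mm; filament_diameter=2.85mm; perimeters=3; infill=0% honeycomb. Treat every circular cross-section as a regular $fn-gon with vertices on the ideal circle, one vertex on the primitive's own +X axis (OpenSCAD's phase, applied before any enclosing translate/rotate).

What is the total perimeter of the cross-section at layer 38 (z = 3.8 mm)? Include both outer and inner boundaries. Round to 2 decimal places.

At z = 3.8 mm: the r=8 cylinder contributes a regular 8-gon of circumradius 8 (perimeter = 2·8·8.000·sin(180°/8) = 48.98 mm); the cube at (-4, 13) is absent (z outside [4.5, 26.5]); Taking the union: only the r=8 cylinder is present, so the union is just that shape — boundary = 48.98 mm. Overall, the cross-section is a single solid region. Total boundary length (outer) = 48.98 mm.

48.98 mm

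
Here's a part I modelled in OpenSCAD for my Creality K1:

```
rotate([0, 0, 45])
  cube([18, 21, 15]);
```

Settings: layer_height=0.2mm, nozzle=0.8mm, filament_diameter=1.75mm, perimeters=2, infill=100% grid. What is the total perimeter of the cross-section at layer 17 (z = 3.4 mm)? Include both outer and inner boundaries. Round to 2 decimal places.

At z = 3.4 mm: the cube is present — its section is the full 18×21 rectangle (perimeter 78.00 mm); (whole slice rotated 45° about Z — lengths, areas and connectivity unchanged). Overall, the cross-section is a single solid region. Total boundary length (outer) = 78.00 mm.

78.00 mm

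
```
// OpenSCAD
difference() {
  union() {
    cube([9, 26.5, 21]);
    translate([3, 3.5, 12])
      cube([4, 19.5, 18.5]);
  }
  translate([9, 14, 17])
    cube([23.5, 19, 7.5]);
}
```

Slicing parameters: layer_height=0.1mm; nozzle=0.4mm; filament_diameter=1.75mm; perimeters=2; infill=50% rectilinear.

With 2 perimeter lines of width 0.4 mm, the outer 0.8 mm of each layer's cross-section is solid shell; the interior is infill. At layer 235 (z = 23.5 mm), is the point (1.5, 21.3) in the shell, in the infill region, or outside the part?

outside

At z = 23.5 mm: the cube does not reach this height (z outside [0, 21]); the cube at (3, 3.5) (footprint 4×19.5) is included at this height; Merging all regions: only the 4×19.5 cube at (3, 3.5) is present, so the union is just that shape — 1 connected region; the cube at (9, 14) (footprint 23.5×19) is included at this height; Subtracting the remaining from the first: starting from that combined region, the 23.5×19 cube at (9, 14) misses the remaining region (no effect) — 1 connected region. Overall, the cross-section is a single solid region. The nearest boundary edge runs (3.00, 3.50)→(3.00, 23.00); distance from the point to it = 1.50 mm. The point is not inside any of the regions above, so it lies outside the cross-section (1.50 mm from the nearest boundary).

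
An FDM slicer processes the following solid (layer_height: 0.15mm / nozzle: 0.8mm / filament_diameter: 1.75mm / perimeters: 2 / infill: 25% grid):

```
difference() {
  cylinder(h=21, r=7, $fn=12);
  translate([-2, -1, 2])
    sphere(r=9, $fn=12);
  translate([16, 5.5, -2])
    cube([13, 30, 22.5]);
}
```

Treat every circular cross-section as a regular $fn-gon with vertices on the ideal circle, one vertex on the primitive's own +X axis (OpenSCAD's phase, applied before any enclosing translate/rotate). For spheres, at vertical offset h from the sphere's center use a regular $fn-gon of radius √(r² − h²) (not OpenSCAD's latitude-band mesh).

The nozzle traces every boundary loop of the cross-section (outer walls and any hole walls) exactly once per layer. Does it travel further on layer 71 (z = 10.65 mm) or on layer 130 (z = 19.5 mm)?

Layer 71 (z = 10.65): the r=7 cylinder contributes a regular 12-gon of circumradius 7 (perimeter = 2·12·7.000·sin(180°/12) = 43.48 mm); the sphere at (-2, -1): section is a regular 12-gon, circumradius = √(r²−h²) = √(9²−8.65²) = 2.485 (perimeter = 2·12·2.485·sin(180°/12) = 15.44 mm); the cube at (16, 5.5) (footprint 13×30) is included at this height (perimeter 86.00 mm); Taking the first minus the rest: starting from the r=7 cylinder, the r=9 sphere at (-2, -1) lies wholly inside it (removes its full 18.53 mm² and its 15.44 mm outline becomes a hole wall); the 13×30 cube at (16, 5.5) misses the remaining region (no effect) — boundary (outer + 1 inner loop) = 58.92 mm. So its perimeter = 58.92 mm. Layer 130 (z = 19.5): the r=7 cylinder contributes a regular 12-gon of circumradius 7 (perimeter = 2·12·7.000·sin(180°/12) = 43.48 mm); the sphere at (-2, -1) does not reach this height (|z−center|=17.500 > r=9); the cube at (16, 5.5) (footprint 13×30) is included at this height (perimeter 86.00 mm); Subtracting the remaining from the first: starting from the r=7 cylinder, the 13×30 cube at (16, 5.5) misses the remaining region (no effect) — boundary = 43.48 mm. So its perimeter = 43.48 mm. Layer 71 is larger (58.92 vs 43.48 mm).

layer 71 (z = 10.65 mm)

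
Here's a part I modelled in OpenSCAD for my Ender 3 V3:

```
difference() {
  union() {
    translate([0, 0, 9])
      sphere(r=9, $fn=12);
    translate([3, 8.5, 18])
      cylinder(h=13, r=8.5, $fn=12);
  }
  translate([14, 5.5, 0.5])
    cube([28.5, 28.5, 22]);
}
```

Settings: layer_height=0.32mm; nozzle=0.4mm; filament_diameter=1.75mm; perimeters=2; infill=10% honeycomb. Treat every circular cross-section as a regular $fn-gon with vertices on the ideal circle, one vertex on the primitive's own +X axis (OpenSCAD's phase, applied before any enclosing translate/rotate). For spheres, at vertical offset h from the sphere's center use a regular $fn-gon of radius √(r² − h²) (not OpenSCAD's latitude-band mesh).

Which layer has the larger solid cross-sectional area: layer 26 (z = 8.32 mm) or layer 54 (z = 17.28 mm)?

Layer 26 (z = 8.32): the r=9 sphere contributes a regular 12-gon of circumradius √(9²−0.68²) = 8.974 (area = (12/2)·8.974²·sin(360°/12) = 241.61 mm²); the cylinder at (3, 8.5) is absent (z outside [18, 31]); Combining (union): only the r=9 sphere is present, so the union is just that shape — area = 241.61 mm²; the 28.5×28.5 cube at (14, 5.5) contributes its full rectangle (area 812.25 mm²); Subtracting the remaining from the first: starting from the result so far (241.61 mm²), the 28.5×28.5 cube at (14, 5.5) misses the remaining region (no effect) — area = 241.61 mm². So its area = 241.61 mm². Layer 54 (z = 17.28): the sphere: section is a regular 12-gon, circumradius = √(r²−h²) = √(9²−8.28²) = 3.527 (area = (12/2)·3.527²·sin(360°/12) = 37.32 mm²); the cylinder at (3, 8.5) is absent (z outside [18, 31]); Taking the union: only the r=9 sphere is present, so the union is just that shape — area = 37.32 mm²; the cube at (14, 5.5) is present — its section is the full 28.5×28.5 rectangle (area 812.25 mm²); Subtracting the remaining from the first: starting from that combined region (37.32 mm²), the 28.5×28.5 cube at (14, 5.5) misses the remaining region (no effect) — area = 37.32 mm². So its area = 37.32 mm². Layer 26 is larger (241.61 vs 37.32 mm²).

layer 26 (z = 8.32 mm)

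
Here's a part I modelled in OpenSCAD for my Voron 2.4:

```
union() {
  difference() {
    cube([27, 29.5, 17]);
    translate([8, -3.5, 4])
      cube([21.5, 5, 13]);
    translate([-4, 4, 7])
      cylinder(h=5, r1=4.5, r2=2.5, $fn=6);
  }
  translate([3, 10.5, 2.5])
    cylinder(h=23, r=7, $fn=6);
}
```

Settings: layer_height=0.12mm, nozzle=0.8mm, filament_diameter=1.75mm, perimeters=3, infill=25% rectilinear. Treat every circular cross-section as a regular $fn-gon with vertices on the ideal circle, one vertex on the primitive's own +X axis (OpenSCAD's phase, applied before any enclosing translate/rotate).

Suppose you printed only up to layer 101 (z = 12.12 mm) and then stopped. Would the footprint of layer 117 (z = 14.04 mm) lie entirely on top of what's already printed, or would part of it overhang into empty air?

entirely on top

Compare the two slices. At z = 12.12: the cube (footprint 27×29.5) is included at this height (area 796.50 mm²); the cube at (8, -3.5) (footprint 21.5×5) is included at this height (area 107.50 mm²); the cone at (-4, 4) is not intersected at this z (z outside [7, 12]); Taking the first minus the rest: starting from the 27×29.5 cube (796.50 mm²), the 21.5×5 cube at (8, -3.5) partially overlaps it — only the 28.50 mm² overlap (of its 107.50 mm²) is removed, clipping the outline — area = 768.00 mm²; the cylinder at (3, 10.5): section is a regular 6-gon, circumradius r=7 (area = (6/2)·7.000²·sin(360°/6) = 127.31 mm²); Taking the union: the regions partially overlap — summed areas 895.31 mm² minus the doubly-counted overlap 100.03 mm² gives 795.28 mm² — area = 795.28 mm². At z = 14.04: the cube (footprint 27×29.5) is included at this height (area 796.50 mm²); the cube at (8, -3.5) (footprint 21.5×5) is included at this height (area 107.50 mm²); the cone at (-4, 4) does not reach this height (z outside [7, 12]); After the difference (first − rest): starting from the 27×29.5 cube (796.50 mm²), the 21.5×5 cube at (8, -3.5) partially overlaps it — only the 28.50 mm² overlap (of its 107.50 mm²) is removed, clipping the outline — area = 768.00 mm²; the cylinder at (3, 10.5): section is a regular 6-gon, circumradius r=7 (area = (6/2)·7.000²·sin(360°/6) = 127.31 mm²); Taking the union: the regions partially overlap — summed areas 895.31 mm² minus the doubly-counted overlap 100.03 mm² gives 795.28 mm² — area = 795.28 mm². Checking containment: the cross-section at z = 14.04 is a subset of the cross-section at z = 12.12.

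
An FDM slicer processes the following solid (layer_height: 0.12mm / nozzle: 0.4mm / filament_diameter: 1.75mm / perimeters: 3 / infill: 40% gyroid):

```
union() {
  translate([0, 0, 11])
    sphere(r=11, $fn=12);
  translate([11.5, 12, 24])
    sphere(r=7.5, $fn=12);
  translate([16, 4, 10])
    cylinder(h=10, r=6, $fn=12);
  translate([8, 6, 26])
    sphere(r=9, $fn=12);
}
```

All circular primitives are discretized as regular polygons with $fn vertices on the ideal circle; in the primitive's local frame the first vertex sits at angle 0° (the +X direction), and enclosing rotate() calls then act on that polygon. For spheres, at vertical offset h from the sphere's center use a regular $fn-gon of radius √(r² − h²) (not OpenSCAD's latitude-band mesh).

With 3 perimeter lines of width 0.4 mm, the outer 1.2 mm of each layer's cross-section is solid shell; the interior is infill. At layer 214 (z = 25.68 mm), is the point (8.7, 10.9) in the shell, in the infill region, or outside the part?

At z = 25.68 mm: the sphere does not reach this height (|z−center|=14.680 > r=11); the sphere at (11.5, 12): section is a regular 12-gon, circumradius = √(r²−h²) = √(7.5²−1.68²) = 7.309; the cylinder at (16, 4) is not intersected at this z (z outside [10, 20]); the r=9 sphere at (8, 6) contributes a regular 12-gon of circumradius √(9²−0.32²) = 8.994; Taking the union: the regions partially overlap (shared area 90.80 mm²), so overlapping operands fuse into one piece — 1 connected region. Overall, the cross-section is a single solid region. The nearest boundary edge runs (3.50, 13.79)→(4.76, 14.13); distance from the point to it = 5.09 mm. The point is inside the cross-section and 5.09 mm from the nearest boundary — more than the 1.2 mm shell width (3 × 0.4), so it's in the infill interior.

infill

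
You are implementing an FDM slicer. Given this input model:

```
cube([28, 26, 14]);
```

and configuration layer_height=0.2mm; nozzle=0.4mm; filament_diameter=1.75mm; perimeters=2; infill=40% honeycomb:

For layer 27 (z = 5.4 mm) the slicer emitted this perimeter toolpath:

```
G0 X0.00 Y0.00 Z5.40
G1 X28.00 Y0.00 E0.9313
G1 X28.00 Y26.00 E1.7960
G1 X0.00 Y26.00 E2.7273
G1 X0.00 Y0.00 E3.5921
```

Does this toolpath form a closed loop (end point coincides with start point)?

Start point (G0): (0.00, 0.00). End point (last G1): the path returns to the start — closed.

yes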